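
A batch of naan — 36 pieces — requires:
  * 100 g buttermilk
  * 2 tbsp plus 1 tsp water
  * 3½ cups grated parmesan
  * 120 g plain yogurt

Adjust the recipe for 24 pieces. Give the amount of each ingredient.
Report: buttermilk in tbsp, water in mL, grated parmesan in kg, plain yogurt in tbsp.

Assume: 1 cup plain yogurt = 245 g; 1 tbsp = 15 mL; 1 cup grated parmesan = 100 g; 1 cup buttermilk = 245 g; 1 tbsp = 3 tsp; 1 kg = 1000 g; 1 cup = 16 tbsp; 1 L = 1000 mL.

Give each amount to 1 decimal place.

buttermilk: 4.4 tbsp; water: 23.3 mL; grated parmesan: 0.2 kg; plain yogurt: 5.2 tbsp

Scaling factor: 24/36 = 2/3.
buttermilk: 100 g × 2/3 ÷ 245 g/cup × 16 tbsp/cup ≈ 4.4 tbsp
water: (2 tbsp + 1 tsp = 7/3 tbsp) × 2/3 × 15 mL/tbsp ≈ 23.3 mL
grated parmesan: 3.5 cup × 2/3 × 100 g/cup ÷ 1000 g/kg ≈ 0.2 kg
plain yogurt: 120 g × 2/3 ÷ 245 g/cup × 16 tbsp/cup ≈ 5.2 tbsp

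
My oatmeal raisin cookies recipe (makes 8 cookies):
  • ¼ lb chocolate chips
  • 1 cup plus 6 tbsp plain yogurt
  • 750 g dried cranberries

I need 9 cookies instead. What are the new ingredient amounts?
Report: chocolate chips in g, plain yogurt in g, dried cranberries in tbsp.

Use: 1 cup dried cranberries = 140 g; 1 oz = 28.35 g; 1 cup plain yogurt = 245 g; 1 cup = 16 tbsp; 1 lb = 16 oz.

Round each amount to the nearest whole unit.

Scaling factor: 9/8 = 1.125.
chocolate chips: 0.25 lb × 9/8 × 16 oz/lb × 28.35 g/oz ≈ 128 g
plain yogurt: (1 cup + 6 tbsp = 1.375 cup) × 9/8 × 245 g/cup ≈ 379 g
dried cranberries: 750 g × 9/8 ÷ 140 g/cup × 16 tbsp/cup ≈ 96 tbsp

chocolate chips: 128 g; plain yogurt: 379 g; dried cranberries: 96 tbsp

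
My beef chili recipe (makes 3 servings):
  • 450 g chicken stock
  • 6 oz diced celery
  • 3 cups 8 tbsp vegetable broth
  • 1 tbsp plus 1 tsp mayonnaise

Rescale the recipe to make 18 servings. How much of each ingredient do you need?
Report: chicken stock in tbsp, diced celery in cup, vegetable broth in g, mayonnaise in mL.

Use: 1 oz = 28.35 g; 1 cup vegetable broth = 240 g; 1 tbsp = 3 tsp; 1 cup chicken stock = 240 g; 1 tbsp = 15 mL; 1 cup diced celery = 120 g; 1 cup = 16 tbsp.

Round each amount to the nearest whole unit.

Scaling factor: 18/3 = 6.
chicken stock: 450 g × 6 ÷ 240 g/cup × 16 tbsp/cup = 180 tbsp
diced celery: 6 oz × 6 × 28.35 g/oz ÷ 120 g/cup ≈ 9 cup
vegetable broth: (3 cup + 8 tbsp = 3.5 cup) × 6 × 240 g/cup = 5040 g
mayonnaise: (1 tbsp + 1 tsp = 4/3 tbsp) × 6 × 15 mL/tbsp = 120 mL

chicken stock: 180 tbsp; diced celery: 9 cup; vegetable broth: 5040 g; mayonnaise: 120 mL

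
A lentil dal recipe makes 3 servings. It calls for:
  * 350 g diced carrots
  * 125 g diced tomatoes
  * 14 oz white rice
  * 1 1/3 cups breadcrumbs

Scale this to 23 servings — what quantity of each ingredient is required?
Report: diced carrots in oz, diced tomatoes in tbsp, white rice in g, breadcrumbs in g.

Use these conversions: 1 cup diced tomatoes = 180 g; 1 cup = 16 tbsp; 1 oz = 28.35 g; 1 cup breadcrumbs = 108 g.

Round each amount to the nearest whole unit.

diced carrots: 95 oz; diced tomatoes: 85 tbsp; white rice: 3043 g; breadcrumbs: 1104 g

Scaling factor: 23/3.
diced carrots: 350 g × 23/3 ÷ 28.35 g/oz ≈ 95 oz
diced tomatoes: 125 g × 23/3 ÷ 180 g/cup × 16 tbsp/cup ≈ 85 tbsp
white rice: 14 oz × 23/3 × 28.35 g/oz ≈ 3043 g
breadcrumbs: 4/3 cup × 23/3 × 108 g/cup = 1104 g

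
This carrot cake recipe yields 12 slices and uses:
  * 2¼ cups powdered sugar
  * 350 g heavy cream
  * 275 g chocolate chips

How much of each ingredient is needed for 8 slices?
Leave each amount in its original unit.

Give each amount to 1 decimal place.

powdered sugar: 1.5 cup; heavy cream: 233.3 g; chocolate chips: 183.3 g

Scaling factor: 8/12 = 2/3.
powdered sugar: 2.25 cup × 2/3 = 1.5 cup
heavy cream: 350 g × 2/3 ≈ 233.3 g
chocolate chips: 275 g × 2/3 ≈ 183.3 g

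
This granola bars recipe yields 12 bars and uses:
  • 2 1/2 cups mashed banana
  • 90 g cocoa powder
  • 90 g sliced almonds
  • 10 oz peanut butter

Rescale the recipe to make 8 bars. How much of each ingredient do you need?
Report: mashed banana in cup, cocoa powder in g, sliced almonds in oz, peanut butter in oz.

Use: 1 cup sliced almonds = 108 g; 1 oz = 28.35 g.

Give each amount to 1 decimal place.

Scaling factor: 8/12 = 2/3.
mashed banana: 2.5 cup × 2/3 ≈ 1.7 cup
cocoa powder: 90 g × 2/3 = 60.0 g
sliced almonds: 90 g × 2/3 ÷ 28.35 g/oz ≈ 2.1 oz
peanut butter: 10 oz × 2/3 ≈ 6.7 oz

mashed banana: 1.7 cup; cocoa powder: 60.0 g; sliced almonds: 2.1 oz; peanut butter: 6.7 oz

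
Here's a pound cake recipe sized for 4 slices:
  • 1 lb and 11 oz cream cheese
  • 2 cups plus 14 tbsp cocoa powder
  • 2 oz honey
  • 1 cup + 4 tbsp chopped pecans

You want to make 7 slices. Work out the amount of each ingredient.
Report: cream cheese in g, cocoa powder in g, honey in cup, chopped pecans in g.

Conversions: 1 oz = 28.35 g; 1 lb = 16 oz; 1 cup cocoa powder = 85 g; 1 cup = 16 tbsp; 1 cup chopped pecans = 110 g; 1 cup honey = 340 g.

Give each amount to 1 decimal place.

Scaling factor: 7/4 = 1.75.
cream cheese: (1 lb + 11 oz = 1.6875 lb) × 7/4 × 16 oz/lb × 28.35 g/oz ≈ 1339.5 g
cocoa powder: (2 cup + 14 tbsp = 2.875 cup) × 7/4 × 85 g/cup ≈ 427.7 g
honey: 2 oz × 7/4 × 28.35 g/oz ÷ 340 g/cup ≈ 0.3 cup
chopped pecans: (1 cup + 4 tbsp = 1.25 cup) × 7/4 × 110 g/cup ≈ 240.6 g

cream cheese: 1339.5 g; cocoa powder: 427.7 g; honey: 0.3 cup; chopped pecans: 240.6 g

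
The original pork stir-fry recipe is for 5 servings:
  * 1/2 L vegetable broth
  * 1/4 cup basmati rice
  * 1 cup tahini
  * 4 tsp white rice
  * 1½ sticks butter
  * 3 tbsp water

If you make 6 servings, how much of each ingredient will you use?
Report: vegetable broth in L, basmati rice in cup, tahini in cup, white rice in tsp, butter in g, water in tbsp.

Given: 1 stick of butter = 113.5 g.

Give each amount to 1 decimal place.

Scaling factor: 6/5 = 1.2.
vegetable broth: 0.5 L × 6/5 = 0.6 L
basmati rice: 0.25 cup × 6/5 = 0.3 cup
tahini: 1 cup × 6/5 = 1.2 cup
white rice: 4 tsp × 6/5 = 4.8 tsp
butter: 1.5 stick × 6/5 × 113.5 g/stick = 204.3 g
water: 3 tbsp × 6/5 = 3.6 tbsp

vegetable broth: 0.6 L; basmati rice: 0.3 cup; tahini: 1.2 cup; white rice: 4.8 tsp; butter: 204.3 g; water: 3.6 tbsp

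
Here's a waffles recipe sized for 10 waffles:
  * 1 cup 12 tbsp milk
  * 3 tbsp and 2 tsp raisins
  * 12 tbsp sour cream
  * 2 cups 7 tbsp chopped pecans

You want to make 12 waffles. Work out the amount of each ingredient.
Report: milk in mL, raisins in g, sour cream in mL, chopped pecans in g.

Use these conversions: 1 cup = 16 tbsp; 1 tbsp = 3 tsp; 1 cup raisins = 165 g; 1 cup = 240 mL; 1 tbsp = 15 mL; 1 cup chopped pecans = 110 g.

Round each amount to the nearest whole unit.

Scaling factor: 12/10 = 6/5 = 1.2.
milk: (1 cup + 12 tbsp = 1.75 cup) × 6/5 × 240 mL/cup = 504 mL
raisins: (3 tbsp + 2 tsp = 11/3 tbsp) × 6/5 ÷ 16 tbsp/cup × 165 g/cup ≈ 45 g
sour cream: 12 tbsp × 6/5 × 15 mL/tbsp = 216 mL
chopped pecans: (2 cup + 7 tbsp = 2.4375 cup) × 6/5 × 110 g/cup ≈ 322 g

milk: 504 mL; raisins: 45 g; sour cream: 216 mL; chopped pecans: 322 g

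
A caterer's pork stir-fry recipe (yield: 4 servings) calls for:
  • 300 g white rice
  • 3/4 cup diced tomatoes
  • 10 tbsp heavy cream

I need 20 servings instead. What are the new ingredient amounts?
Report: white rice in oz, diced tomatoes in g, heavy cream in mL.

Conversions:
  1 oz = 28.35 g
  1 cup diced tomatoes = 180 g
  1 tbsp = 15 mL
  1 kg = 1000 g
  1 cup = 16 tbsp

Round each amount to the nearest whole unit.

white rice: 53 oz; diced tomatoes: 675 g; heavy cream: 750 mL

Scaling factor: 20/4 = 5.
white rice: 300 g × 5 ÷ 28.35 g/oz ≈ 53 oz
diced tomatoes: 0.75 cup × 5 × 180 g/cup = 675 g
heavy cream: 10 tbsp × 5 × 15 mL/tbsp = 750 mL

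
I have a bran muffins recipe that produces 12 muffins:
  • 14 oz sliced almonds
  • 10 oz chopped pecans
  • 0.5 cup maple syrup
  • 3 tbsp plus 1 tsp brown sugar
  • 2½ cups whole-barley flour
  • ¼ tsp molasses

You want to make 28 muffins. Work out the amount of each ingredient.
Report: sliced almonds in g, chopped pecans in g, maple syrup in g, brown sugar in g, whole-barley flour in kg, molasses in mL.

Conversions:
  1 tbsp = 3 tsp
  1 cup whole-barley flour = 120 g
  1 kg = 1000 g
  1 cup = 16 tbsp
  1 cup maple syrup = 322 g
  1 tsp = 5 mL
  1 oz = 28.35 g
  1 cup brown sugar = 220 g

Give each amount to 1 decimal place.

sliced almonds: 926.1 g; chopped pecans: 661.5 g; maple syrup: 375.7 g; brown sugar: 106.9 g; whole-barley flour: 0.7 kg; molasses: 2.9 mL

Scaling factor: 28/12 = 7/3.
sliced almonds: 14 oz × 7/3 × 28.35 g/oz = 926.1 g
chopped pecans: 10 oz × 7/3 × 28.35 g/oz = 661.5 g
maple syrup: 0.5 cup × 7/3 × 322 g/cup ≈ 375.7 g
brown sugar: (3 tbsp + 1 tsp = 10/3 tbsp) × 7/3 ÷ 16 tbsp/cup × 220 g/cup ≈ 106.9 g
whole-barley flour: 2.5 cup × 7/3 × 120 g/cup ÷ 1000 g/kg = 0.7 kg
molasses: 0.25 tsp × 7/3 × 5 mL/tsp ≈ 2.9 mL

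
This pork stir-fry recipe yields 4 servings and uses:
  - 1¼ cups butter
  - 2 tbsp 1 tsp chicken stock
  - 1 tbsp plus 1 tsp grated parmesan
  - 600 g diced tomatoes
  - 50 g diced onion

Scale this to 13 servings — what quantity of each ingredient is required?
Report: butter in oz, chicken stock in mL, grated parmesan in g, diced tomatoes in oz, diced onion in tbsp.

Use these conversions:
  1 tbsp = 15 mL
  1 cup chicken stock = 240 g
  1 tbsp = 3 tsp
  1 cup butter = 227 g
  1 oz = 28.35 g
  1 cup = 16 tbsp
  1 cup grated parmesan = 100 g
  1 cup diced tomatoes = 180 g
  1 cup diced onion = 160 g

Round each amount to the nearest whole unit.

Scaling factor: 13/4 = 3.25.
butter: 1.25 cup × 13/4 × 227 g/cup ÷ 28.35 g/oz ≈ 33 oz
chicken stock: (2 tbsp + 1 tsp = 7/3 tbsp) × 13/4 × 15 mL/tbsp ≈ 114 mL
grated parmesan: (1 tbsp + 1 tsp = 4/3 tbsp) × 13/4 ÷ 16 tbsp/cup × 100 g/cup ≈ 27 g
diced tomatoes: 600 g × 13/4 ÷ 28.35 g/oz ≈ 69 oz
diced onion: 50 g × 13/4 ÷ 160 g/cup × 16 tbsp/cup ≈ 16 tbsp

butter: 33 oz; chicken stock: 114 mL; grated parmesan: 27 g; diced tomatoes: 69 oz; diced onion: 16 tbsp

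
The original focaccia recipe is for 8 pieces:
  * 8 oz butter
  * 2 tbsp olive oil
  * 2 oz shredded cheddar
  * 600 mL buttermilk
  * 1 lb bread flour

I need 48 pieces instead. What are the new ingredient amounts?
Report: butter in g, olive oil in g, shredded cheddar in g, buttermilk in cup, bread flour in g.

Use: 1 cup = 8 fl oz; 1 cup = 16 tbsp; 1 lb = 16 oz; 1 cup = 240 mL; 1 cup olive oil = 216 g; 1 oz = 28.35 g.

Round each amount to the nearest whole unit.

Scaling factor: 48/8 = 6.
butter: 8 oz × 6 × 28.35 g/oz ≈ 1361 g
olive oil: 2 tbsp × 6 ÷ 16 tbsp/cup × 216 g/cup = 162 g
shredded cheddar: 2 oz × 6 × 28.35 g/oz ≈ 340 g
buttermilk: 600 mL × 6 ÷ 240 mL/cup = 15 cup
bread flour: 1 lb × 6 × 16 oz/lb × 28.35 g/oz ≈ 2722 g

butter: 1361 g; olive oil: 162 g; shredded cheddar: 340 g; buttermilk: 15 cup; bread flour: 2722 g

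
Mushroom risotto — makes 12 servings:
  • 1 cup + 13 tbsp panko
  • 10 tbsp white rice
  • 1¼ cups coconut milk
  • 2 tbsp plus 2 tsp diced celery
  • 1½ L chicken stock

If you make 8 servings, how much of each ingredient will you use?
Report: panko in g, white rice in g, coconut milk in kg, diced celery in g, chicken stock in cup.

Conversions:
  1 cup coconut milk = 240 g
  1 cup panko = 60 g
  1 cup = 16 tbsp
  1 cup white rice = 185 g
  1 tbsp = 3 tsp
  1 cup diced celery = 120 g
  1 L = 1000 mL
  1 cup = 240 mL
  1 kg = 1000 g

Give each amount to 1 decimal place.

panko: 72.5 g; white rice: 77.1 g; coconut milk: 0.2 kg; diced celery: 13.3 g; chicken stock: 4.2 cup

Scaling factor: 8/12 = 2/3.
panko: (1 cup + 13 tbsp = 1.8125 cup) × 2/3 × 60 g/cup = 72.5 g
white rice: 10 tbsp × 2/3 ÷ 16 tbsp/cup × 185 g/cup ≈ 77.1 g
coconut milk: 1.25 cup × 2/3 × 240 g/cup ÷ 1000 g/kg = 0.2 kg
diced celery: (2 tbsp + 2 tsp = 8/3 tbsp) × 2/3 ÷ 16 tbsp/cup × 120 g/cup ≈ 13.3 g
chicken stock: 1.5 L × 2/3 × 1000 mL/L ÷ 240 mL/cup ≈ 4.2 cup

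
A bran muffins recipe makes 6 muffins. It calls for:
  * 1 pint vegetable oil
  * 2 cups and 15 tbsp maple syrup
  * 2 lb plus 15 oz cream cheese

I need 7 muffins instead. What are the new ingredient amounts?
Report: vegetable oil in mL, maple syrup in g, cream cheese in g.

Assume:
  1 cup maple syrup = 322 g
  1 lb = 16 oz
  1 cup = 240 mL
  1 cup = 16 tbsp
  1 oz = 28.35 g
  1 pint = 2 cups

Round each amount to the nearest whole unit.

vegetable oil: 560 mL; maple syrup: 1104 g; cream cheese: 1555 g

Scaling factor: 7/6.
vegetable oil: 1 pint × 7/6 × 2 cup/pint × 240 mL/cup = 560 mL
maple syrup: (2 cup + 15 tbsp = 2.9375 cup) × 7/6 × 322 g/cup ≈ 1104 g
cream cheese: (2 lb + 15 oz = 2.9375 lb) × 7/6 × 16 oz/lb × 28.35 g/oz ≈ 1555 g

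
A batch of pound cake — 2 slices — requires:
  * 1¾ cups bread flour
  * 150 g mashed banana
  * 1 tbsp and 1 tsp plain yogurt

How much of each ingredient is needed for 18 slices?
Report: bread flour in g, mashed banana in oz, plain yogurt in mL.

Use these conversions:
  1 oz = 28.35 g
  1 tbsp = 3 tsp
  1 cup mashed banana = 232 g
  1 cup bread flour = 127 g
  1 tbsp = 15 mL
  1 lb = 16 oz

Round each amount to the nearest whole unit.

Scaling factor: 18/2 = 9.
bread flour: 1.75 cup × 9 × 127 g/cup ≈ 2000 g
mashed banana: 150 g × 9 ÷ 28.35 g/oz ≈ 48 oz
plain yogurt: (1 tbsp + 1 tsp = 4/3 tbsp) × 9 × 15 mL/tbsp = 180 mL

bread flour: 2000 g; mashed banana: 48 oz; plain yogurt: 180 mL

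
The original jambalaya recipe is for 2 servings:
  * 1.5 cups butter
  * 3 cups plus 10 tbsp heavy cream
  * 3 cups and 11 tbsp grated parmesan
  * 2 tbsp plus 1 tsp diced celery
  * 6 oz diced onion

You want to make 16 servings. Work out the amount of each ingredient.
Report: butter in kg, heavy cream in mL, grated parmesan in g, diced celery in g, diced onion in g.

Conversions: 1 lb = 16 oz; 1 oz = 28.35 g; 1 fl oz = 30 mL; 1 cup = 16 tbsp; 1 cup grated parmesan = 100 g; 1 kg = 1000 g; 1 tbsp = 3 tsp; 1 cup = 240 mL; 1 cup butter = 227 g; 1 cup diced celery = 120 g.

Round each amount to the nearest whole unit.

Scaling factor: 16/2 = 8.
butter: 1.5 cup × 8 × 227 g/cup ÷ 1000 g/kg ≈ 3 kg
heavy cream: (3 cup + 10 tbsp = 3.625 cup) × 8 × 240 mL/cup = 6960 mL
grated parmesan: (3 cup + 11 tbsp = 3.6875 cup) × 8 × 100 g/cup = 2950 g
diced celery: (2 tbsp + 1 tsp = 7/3 tbsp) × 8 ÷ 16 tbsp/cup × 120 g/cup = 140 g
diced onion: 6 oz × 8 × 28.35 g/oz ≈ 1361 g

butter: 3 kg; heavy cream: 6960 mL; grated parmesan: 2950 g; diced celery: 140 g; diced onion: 1361 g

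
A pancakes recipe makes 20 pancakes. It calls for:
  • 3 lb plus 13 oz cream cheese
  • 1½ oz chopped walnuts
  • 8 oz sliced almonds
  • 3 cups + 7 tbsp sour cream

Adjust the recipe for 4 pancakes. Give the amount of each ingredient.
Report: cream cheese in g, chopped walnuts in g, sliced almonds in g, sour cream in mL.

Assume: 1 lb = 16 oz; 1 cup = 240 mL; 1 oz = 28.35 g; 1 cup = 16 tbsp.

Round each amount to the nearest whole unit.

cream cheese: 346 g; chopped walnuts: 9 g; sliced almonds: 45 g; sour cream: 165 mL

Scaling factor: 4/20 = 1/5 = 0.2.
cream cheese: (3 lb + 13 oz = 3.8125 lb) × 1/5 × 16 oz/lb × 28.35 g/oz ≈ 346 g
chopped walnuts: 1.5 oz × 1/5 × 28.35 g/oz ≈ 9 g
sliced almonds: 8 oz × 1/5 × 28.35 g/oz ≈ 45 g
sour cream: (3 cup + 7 tbsp = 3.4375 cup) × 1/5 × 240 mL/cup = 165 mL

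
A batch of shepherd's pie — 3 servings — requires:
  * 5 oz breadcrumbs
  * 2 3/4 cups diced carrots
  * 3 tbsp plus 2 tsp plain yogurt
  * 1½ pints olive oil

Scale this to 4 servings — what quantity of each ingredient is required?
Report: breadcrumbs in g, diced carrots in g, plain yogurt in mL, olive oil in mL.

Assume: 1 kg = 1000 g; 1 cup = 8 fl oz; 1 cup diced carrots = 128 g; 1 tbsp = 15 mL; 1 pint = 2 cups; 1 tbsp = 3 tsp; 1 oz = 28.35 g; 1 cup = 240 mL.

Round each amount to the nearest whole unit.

Scaling factor: 4/3.
breadcrumbs: 5 oz × 4/3 × 28.35 g/oz = 189 g
diced carrots: 2.75 cup × 4/3 × 128 g/cup ≈ 469 g
plain yogurt: (3 tbsp + 2 tsp = 11/3 tbsp) × 4/3 × 15 mL/tbsp ≈ 73 mL
olive oil: 1.5 pint × 4/3 × 2 cup/pint × 240 mL/cup = 960 mL

breadcrumbs: 189 g; diced carrots: 469 g; plain yogurt: 73 mL; olive oil: 960 mL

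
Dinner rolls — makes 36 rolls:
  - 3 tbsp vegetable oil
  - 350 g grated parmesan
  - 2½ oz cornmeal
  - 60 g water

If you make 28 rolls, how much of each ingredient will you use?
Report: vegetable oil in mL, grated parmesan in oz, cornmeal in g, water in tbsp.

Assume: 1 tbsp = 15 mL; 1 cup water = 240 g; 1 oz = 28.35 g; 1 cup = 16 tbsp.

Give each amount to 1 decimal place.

Scaling factor: 28/36 = 7/9.
vegetable oil: 3 tbsp × 7/9 × 15 mL/tbsp = 35.0 mL
grated parmesan: 350 g × 7/9 ÷ 28.35 g/oz ≈ 9.6 oz
cornmeal: 2.5 oz × 7/9 × 28.35 g/oz ≈ 55.1 g
water: 60 g × 7/9 ÷ 240 g/cup × 16 tbsp/cup ≈ 3.1 tbsp

vegetable oil: 35.0 mL; grated parmesan: 9.6 oz; cornmeal: 55.1 g; water: 3.1 tbsp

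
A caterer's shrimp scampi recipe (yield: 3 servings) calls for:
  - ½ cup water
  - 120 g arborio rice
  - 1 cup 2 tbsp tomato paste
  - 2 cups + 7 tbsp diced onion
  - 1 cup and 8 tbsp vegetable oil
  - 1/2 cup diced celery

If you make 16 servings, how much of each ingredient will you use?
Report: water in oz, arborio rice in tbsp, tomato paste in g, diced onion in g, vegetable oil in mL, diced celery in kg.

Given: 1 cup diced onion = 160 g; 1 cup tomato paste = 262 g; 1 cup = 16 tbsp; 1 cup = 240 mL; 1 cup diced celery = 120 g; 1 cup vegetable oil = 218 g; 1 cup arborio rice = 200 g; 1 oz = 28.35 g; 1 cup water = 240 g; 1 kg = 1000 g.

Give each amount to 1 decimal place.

water: 22.6 oz; arborio rice: 51.2 tbsp; tomato paste: 1572.0 g; diced onion: 2080.0 g; vegetable oil: 1920.0 mL; diced celery: 0.3 kg

Scaling factor: 16/3.
water: 0.5 cup × 16/3 × 240 g/cup ÷ 28.35 g/oz ≈ 22.6 oz
arborio rice: 120 g × 16/3 ÷ 200 g/cup × 16 tbsp/cup = 51.2 tbsp
tomato paste: (1 cup + 2 tbsp = 1.125 cup) × 16/3 × 262 g/cup = 1572.0 g
diced onion: (2 cup + 7 tbsp = 2.4375 cup) × 16/3 × 160 g/cup = 2080.0 g
vegetable oil: (1 cup + 8 tbsp = 1.5 cup) × 16/3 × 240 mL/cup = 1920.0 mL
diced celery: 0.5 cup × 16/3 × 120 g/cup ÷ 1000 g/kg ≈ 0.3 kg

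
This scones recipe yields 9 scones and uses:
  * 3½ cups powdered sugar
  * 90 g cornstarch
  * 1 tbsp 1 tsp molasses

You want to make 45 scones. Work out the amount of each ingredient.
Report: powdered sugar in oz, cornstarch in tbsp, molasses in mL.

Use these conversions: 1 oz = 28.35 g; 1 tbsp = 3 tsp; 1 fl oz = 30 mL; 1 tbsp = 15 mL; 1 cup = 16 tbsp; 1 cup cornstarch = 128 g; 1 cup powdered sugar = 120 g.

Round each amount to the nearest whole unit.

Scaling factor: 45/9 = 5.
powdered sugar: 3.5 cup × 5 × 120 g/cup ÷ 28.35 g/oz ≈ 74 oz
cornstarch: 90 g × 5 ÷ 128 g/cup × 16 tbsp/cup ≈ 56 tbsp
molasses: (1 tbsp + 1 tsp = 4/3 tbsp) × 5 × 15 mL/tbsp = 100 mL

powdered sugar: 74 oz; cornstarch: 56 tbsp; molasses: 100 mL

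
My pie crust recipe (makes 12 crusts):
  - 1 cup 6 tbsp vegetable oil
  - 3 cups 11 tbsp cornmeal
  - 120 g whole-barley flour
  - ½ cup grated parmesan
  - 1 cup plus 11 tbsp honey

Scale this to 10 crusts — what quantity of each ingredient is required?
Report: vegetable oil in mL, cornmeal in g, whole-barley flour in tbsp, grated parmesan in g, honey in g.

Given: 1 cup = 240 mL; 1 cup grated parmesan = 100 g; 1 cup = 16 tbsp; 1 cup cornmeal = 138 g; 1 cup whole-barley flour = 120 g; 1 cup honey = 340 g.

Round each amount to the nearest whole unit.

Scaling factor: 10/12 = 5/6.
vegetable oil: (1 cup + 6 tbsp = 1.375 cup) × 5/6 × 240 mL/cup = 275 mL
cornmeal: (3 cup + 11 tbsp = 3.6875 cup) × 5/6 × 138 g/cup ≈ 424 g
whole-barley flour: 120 g × 5/6 ÷ 120 g/cup × 16 tbsp/cup ≈ 13 tbsp
grated parmesan: 0.5 cup × 5/6 × 100 g/cup ≈ 42 g
honey: (1 cup + 11 tbsp = 1.6875 cup) × 5/6 × 340 g/cup ≈ 478 g

vegetable oil: 275 mL; cornmeal: 424 g; whole-barley flour: 13 tbsp; grated parmesan: 42 g; honey: 478 g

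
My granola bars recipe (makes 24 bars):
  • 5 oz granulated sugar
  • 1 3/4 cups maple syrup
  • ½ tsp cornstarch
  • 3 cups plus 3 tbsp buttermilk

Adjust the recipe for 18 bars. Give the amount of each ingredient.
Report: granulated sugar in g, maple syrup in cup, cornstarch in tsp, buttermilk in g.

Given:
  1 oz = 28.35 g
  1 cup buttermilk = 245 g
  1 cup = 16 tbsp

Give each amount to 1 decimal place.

Scaling factor: 18/24 = 3/4 = 0.75.
granulated sugar: 5 oz × 3/4 × 28.35 g/oz ≈ 106.3 g
maple syrup: 1.75 cup × 3/4 ≈ 1.3 cup
cornstarch: 0.5 tsp × 3/4 ≈ 0.4 tsp
buttermilk: (3 cup + 3 tbsp = 3.1875 cup) × 3/4 × 245 g/cup ≈ 585.7 g

granulated sugar: 106.3 g; maple syrup: 1.3 cup; cornstarch: 0.4 tsp; buttermilk: 585.7 g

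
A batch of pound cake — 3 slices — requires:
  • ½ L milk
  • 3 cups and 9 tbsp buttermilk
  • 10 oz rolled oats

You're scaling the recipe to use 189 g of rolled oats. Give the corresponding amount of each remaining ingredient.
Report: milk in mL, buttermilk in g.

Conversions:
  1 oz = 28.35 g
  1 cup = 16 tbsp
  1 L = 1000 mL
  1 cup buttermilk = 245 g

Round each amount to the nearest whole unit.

The original recipe has 283.5 g of rolled oats, so the scaling factor is 189 ÷ 283.5 = 2/3.
milk: 0.5 L × 2/3 × 1000 mL/L ≈ 333 mL
buttermilk: (3 cup + 9 tbsp = 3.5625 cup) × 2/3 × 245 g/cup ≈ 582 g

milk: 333 mL; buttermilk: 582 g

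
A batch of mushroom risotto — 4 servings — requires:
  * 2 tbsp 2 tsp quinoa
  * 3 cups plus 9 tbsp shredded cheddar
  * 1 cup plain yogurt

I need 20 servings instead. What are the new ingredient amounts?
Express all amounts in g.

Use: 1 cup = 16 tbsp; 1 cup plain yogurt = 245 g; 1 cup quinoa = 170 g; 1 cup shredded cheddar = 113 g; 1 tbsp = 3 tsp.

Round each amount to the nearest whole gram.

Scaling factor: 20/4 = 5.
quinoa: (2 tbsp + 2 tsp = 8/3 tbsp) × 5 ÷ 16 tbsp/cup × 170 g/cup ≈ 142 g
shredded cheddar: (3 cup + 9 tbsp = 3.5625 cup) × 5 × 113 g/cup ≈ 2013 g
plain yogurt: 1 cup × 5 × 245 g/cup = 1225 g

quinoa: 142 g; shredded cheddar: 2013 g; plain yogurt: 1225 g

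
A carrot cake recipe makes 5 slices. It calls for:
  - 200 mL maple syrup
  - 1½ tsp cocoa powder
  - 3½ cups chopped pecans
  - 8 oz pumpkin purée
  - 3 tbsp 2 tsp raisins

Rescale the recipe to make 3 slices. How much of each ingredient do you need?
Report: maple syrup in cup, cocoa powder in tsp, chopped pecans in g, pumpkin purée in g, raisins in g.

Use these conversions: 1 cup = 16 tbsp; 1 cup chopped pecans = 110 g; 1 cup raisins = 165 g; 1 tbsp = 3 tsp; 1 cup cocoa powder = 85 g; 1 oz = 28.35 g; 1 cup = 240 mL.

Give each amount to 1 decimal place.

Scaling factor: 3/5 = 0.6.
maple syrup: 200 mL × 3/5 ÷ 240 mL/cup = 0.5 cup
cocoa powder: 1.5 tsp × 3/5 = 0.9 tsp
chopped pecans: 3.5 cup × 3/5 × 110 g/cup = 231.0 g
pumpkin purée: 8 oz × 3/5 × 28.35 g/oz ≈ 136.1 g
raisins: (3 tbsp + 2 tsp = 11/3 tbsp) × 3/5 ÷ 16 tbsp/cup × 165 g/cup ≈ 22.7 g

maple syrup: 0.5 cup; cocoa powder: 0.9 tsp; chopped pecans: 231.0 g; pumpkin purée: 136.1 g; raisins: 22.7 g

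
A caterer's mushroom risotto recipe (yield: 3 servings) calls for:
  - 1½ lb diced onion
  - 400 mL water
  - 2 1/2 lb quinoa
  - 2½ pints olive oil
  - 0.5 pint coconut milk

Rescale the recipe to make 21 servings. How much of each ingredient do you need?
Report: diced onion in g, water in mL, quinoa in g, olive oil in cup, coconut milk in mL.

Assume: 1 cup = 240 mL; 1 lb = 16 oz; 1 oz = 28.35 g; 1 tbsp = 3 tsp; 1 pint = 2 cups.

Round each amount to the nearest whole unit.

diced onion: 4763 g; water: 2800 mL; quinoa: 7938 g; olive oil: 35 cup; coconut milk: 1680 mL

Scaling factor: 21/3 = 7.
diced onion: 1.5 lb × 7 × 16 oz/lb × 28.35 g/oz ≈ 4763 g
water: 400 mL × 7 = 2800 mL
quinoa: 2.5 lb × 7 × 16 oz/lb × 28.35 g/oz = 7938 g
olive oil: 2.5 pint × 7 × 2 cup/pint = 35 cup
coconut milk: 0.5 pint × 7 × 2 cup/pint × 240 mL/cup = 1680 mL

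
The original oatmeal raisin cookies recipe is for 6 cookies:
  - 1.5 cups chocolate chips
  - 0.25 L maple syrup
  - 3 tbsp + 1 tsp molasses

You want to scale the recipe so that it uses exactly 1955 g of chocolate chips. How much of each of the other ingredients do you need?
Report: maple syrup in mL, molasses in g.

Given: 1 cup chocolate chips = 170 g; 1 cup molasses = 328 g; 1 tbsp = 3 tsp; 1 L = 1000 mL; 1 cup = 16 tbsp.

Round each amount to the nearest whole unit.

maple syrup: 1917 mL; molasses: 524 g

The original recipe has 255 g of chocolate chips, so the scaling factor is 1955 ÷ 255 = 23/3.
maple syrup: 0.25 L × 23/3 × 1000 mL/L ≈ 1917 mL
molasses: (3 tbsp + 1 tsp = 10/3 tbsp) × 23/3 ÷ 16 tbsp/cup × 328 g/cup ≈ 524 g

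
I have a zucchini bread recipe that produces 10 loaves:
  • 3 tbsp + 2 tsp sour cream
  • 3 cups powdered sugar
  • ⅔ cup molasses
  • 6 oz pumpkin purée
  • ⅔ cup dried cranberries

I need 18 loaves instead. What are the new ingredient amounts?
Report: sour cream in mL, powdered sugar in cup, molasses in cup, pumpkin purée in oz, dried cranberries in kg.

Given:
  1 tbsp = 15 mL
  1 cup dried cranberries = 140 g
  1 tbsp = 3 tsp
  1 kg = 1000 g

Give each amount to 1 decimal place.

Scaling factor: 18/10 = 9/5 = 1.8.
sour cream: (3 tbsp + 2 tsp = 11/3 tbsp) × 9/5 × 15 mL/tbsp = 99.0 mL
powdered sugar: 3 cup × 9/5 = 5.4 cup
molasses: 2/3 cup × 9/5 = 1.2 cup
pumpkin purée: 6 oz × 9/5 = 10.8 oz
dried cranberries: 2/3 cup × 9/5 × 140 g/cup ÷ 1000 g/kg ≈ 0.2 kg

sour cream: 99.0 mL; powdered sugar: 5.4 cup; molasses: 1.2 cup; pumpkin purée: 10.8 oz; dried cranberries: 0.2 kg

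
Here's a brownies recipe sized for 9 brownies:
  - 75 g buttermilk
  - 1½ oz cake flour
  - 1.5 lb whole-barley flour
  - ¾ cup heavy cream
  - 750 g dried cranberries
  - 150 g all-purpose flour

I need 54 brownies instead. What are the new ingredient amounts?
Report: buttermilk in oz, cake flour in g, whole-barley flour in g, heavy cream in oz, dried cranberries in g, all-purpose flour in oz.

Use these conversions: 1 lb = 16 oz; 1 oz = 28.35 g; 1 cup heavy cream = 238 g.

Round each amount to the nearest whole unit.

buttermilk: 16 oz; cake flour: 255 g; whole-barley flour: 4082 g; heavy cream: 38 oz; dried cranberries: 4500 g; all-purpose flour: 32 oz

Scaling factor: 54/9 = 6.
buttermilk: 75 g × 6 ÷ 28.35 g/oz ≈ 16 oz
cake flour: 1.5 oz × 6 × 28.35 g/oz ≈ 255 g
whole-barley flour: 1.5 lb × 6 × 16 oz/lb × 28.35 g/oz ≈ 4082 g
heavy cream: 0.75 cup × 6 × 238 g/cup ÷ 28.35 g/oz ≈ 38 oz
dried cranberries: 750 g × 6 = 4500 g
all-purpose flour: 150 g × 6 ÷ 28.35 g/oz ≈ 32 oz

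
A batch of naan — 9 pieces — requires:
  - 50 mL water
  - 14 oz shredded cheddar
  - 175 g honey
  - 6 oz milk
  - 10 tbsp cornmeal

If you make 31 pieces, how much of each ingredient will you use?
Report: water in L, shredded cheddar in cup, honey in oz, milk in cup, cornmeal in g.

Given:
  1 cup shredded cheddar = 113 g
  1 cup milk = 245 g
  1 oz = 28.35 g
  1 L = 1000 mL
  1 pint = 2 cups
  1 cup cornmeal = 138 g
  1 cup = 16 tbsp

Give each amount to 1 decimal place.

water: 0.2 L; shredded cheddar: 12.1 cup; honey: 21.3 oz; milk: 2.4 cup; cornmeal: 297.1 g

Scaling factor: 31/9.
water: 50 mL × 31/9 ÷ 1000 mL/L ≈ 0.2 L
shredded cheddar: 14 oz × 31/9 × 28.35 g/oz ÷ 113 g/cup ≈ 12.1 cup
honey: 175 g × 31/9 ÷ 28.35 g/oz ≈ 21.3 oz
milk: 6 oz × 31/9 × 28.35 g/oz ÷ 245 g/cup ≈ 2.4 cup
cornmeal: 10 tbsp × 31/9 ÷ 16 tbsp/cup × 138 g/cup ≈ 297.1 g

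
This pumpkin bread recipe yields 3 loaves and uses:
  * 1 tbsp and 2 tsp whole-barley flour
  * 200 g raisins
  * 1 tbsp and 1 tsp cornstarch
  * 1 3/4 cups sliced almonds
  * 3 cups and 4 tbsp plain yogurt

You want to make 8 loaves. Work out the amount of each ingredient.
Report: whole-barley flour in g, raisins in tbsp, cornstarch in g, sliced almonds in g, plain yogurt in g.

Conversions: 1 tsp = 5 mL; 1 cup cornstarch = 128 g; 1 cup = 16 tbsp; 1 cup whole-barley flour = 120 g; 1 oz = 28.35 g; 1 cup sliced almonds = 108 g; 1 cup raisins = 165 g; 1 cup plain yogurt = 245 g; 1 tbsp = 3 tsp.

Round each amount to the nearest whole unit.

Scaling factor: 8/3.
whole-barley flour: (1 tbsp + 2 tsp = 5/3 tbsp) × 8/3 ÷ 16 tbsp/cup × 120 g/cup ≈ 33 g
raisins: 200 g × 8/3 ÷ 165 g/cup × 16 tbsp/cup ≈ 52 tbsp
cornstarch: (1 tbsp + 1 tsp = 4/3 tbsp) × 8/3 ÷ 16 tbsp/cup × 128 g/cup ≈ 28 g
sliced almonds: 1.75 cup × 8/3 × 108 g/cup = 504 g
plain yogurt: (3 cup + 4 tbsp = 3.25 cup) × 8/3 × 245 g/cup ≈ 2123 g

whole-barley flour: 33 g; raisins: 52 tbsp; cornstarch: 28 g; sliced almonds: 504 g; plain yogurt: 2123 g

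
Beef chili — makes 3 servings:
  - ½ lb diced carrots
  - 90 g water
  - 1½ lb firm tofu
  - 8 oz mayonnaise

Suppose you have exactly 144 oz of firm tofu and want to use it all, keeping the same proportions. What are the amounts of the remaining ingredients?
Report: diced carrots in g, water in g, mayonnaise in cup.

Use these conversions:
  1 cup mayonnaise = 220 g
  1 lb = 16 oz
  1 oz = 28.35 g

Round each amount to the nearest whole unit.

The original recipe has 24 oz of firm tofu, so the scaling factor is 144 ÷ 24 = 6.
diced carrots: 0.5 lb × 6 × 16 oz/lb × 28.35 g/oz ≈ 1361 g
water: 90 g × 6 = 540 g
mayonnaise: 8 oz × 6 × 28.35 g/oz ÷ 220 g/cup ≈ 6 cup

diced carrots: 1361 g; water: 540 g; mayonnaise: 6 cup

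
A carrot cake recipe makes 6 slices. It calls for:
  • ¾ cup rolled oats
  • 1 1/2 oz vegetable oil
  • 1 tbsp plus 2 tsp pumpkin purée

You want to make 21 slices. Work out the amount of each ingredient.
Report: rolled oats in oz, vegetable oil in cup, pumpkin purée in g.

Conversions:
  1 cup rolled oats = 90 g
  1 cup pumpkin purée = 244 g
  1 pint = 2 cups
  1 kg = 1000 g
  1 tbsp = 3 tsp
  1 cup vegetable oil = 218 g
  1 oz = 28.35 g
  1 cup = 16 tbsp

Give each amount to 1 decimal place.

rolled oats: 8.3 oz; vegetable oil: 0.7 cup; pumpkin purée: 89.0 g

Scaling factor: 21/6 = 7/2 = 3.5.
rolled oats: 0.75 cup × 7/2 × 90 g/cup ÷ 28.35 g/oz ≈ 8.3 oz
vegetable oil: 1.5 oz × 7/2 × 28.35 g/oz ÷ 218 g/cup ≈ 0.7 cup
pumpkin purée: (1 tbsp + 2 tsp = 5/3 tbsp) × 7/2 ÷ 16 tbsp/cup × 244 g/cup ≈ 89.0 g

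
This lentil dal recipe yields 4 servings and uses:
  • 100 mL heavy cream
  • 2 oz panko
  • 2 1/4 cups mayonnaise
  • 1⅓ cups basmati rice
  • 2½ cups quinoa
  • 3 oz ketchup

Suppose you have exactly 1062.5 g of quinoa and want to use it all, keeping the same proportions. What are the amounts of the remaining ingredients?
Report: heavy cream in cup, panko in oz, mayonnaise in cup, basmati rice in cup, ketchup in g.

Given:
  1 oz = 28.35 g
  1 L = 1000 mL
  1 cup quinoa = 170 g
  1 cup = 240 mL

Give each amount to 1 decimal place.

The original recipe has 425 g of quinoa, so the scaling factor is 1062.5 ÷ 425 = 5/2 = 2.5.
heavy cream: 100 mL × 5/2 ÷ 240 mL/cup ≈ 1.0 cup
panko: 2 oz × 5/2 = 5.0 oz
mayonnaise: 2.25 cup × 5/2 ≈ 5.6 cup
basmati rice: 4/3 cup × 5/2 ≈ 3.3 cup
ketchup: 3 oz × 5/2 × 28.35 g/oz ≈ 212.6 g

heavy cream: 1.0 cup; panko: 5.0 oz; mayonnaise: 5.6 cup; basmati rice: 3.3 cup; ketchup: 212.6 g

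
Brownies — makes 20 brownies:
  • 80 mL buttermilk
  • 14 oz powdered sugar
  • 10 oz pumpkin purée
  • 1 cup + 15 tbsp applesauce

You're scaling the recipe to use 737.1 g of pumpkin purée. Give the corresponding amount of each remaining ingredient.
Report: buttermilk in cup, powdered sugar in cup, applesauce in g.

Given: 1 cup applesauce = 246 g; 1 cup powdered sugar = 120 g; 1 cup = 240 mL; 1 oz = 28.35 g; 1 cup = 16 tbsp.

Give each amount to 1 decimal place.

buttermilk: 0.9 cup; powdered sugar: 8.6 cup; applesauce: 1239.2 g

The original recipe has 283.5 g of pumpkin purée, so the scaling factor is 737.1 ÷ 283.5 = 13/5 = 2.6.
buttermilk: 80 mL × 13/5 ÷ 240 mL/cup ≈ 0.9 cup
powdered sugar: 14 oz × 13/5 × 28.35 g/oz ÷ 120 g/cup ≈ 8.6 cup
applesauce: (1 cup + 15 tbsp = 1.9375 cup) × 13/5 × 246 g/cup ≈ 1239.2 g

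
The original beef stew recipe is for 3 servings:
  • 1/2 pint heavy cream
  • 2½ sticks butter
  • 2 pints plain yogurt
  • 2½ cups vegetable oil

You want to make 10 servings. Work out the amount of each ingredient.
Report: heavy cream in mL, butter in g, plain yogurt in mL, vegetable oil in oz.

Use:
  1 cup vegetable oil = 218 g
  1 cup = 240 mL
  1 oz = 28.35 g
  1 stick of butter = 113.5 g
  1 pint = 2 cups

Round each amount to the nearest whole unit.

Scaling factor: 10/3.
heavy cream: 0.5 pint × 10/3 × 2 cup/pint × 240 mL/cup = 800 mL
butter: 2.5 stick × 10/3 × 113.5 g/stick ≈ 946 g
plain yogurt: 2 pint × 10/3 × 2 cup/pint × 240 mL/cup = 3200 mL
vegetable oil: 2.5 cup × 10/3 × 218 g/cup ÷ 28.35 g/oz ≈ 64 oz

heavy cream: 800 mL; butter: 946 g; plain yogurt: 3200 mL; vegetable oil: 64 oz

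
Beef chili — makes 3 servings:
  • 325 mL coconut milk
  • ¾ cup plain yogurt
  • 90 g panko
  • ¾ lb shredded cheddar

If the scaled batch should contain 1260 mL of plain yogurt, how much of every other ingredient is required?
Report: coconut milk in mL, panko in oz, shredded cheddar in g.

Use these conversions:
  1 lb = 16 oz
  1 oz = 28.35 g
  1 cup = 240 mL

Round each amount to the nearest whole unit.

The original recipe has 180 mL of plain yogurt, so the scaling factor is 1260 ÷ 180 = 7.
coconut milk: 325 mL × 7 = 2275 mL
panko: 90 g × 7 ÷ 28.35 g/oz ≈ 22 oz
shredded cheddar: 0.75 lb × 7 × 16 oz/lb × 28.35 g/oz ≈ 2381 g

coconut milk: 2275 mL; panko: 22 oz; shredded cheddar: 2381 g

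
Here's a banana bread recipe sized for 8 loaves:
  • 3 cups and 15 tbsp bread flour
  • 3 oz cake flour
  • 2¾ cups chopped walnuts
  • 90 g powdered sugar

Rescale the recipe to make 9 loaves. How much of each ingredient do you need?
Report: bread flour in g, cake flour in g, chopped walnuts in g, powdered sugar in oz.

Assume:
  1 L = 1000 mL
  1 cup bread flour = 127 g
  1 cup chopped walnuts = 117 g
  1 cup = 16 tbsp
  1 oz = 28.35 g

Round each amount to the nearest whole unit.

Scaling factor: 9/8 = 1.125.
bread flour: (3 cup + 15 tbsp = 3.9375 cup) × 9/8 × 127 g/cup ≈ 563 g
cake flour: 3 oz × 9/8 × 28.35 g/oz ≈ 96 g
chopped walnuts: 2.75 cup × 9/8 × 117 g/cup ≈ 362 g
powdered sugar: 90 g × 9/8 ÷ 28.35 g/oz ≈ 4 oz

bread flour: 563 g; cake flour: 96 g; chopped walnuts: 362 g; powdered sugar: 4 oz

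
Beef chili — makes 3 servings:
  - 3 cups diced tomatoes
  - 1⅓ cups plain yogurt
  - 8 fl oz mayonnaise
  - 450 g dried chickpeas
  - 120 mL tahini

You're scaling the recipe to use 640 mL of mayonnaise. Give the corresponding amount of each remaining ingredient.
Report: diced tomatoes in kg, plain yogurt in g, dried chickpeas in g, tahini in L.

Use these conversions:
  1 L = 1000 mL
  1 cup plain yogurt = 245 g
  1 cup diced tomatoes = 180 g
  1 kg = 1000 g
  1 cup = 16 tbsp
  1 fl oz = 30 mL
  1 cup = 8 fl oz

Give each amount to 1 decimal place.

diced tomatoes: 1.4 kg; plain yogurt: 871.1 g; dried chickpeas: 1200.0 g; tahini: 0.3 L

The original recipe has 240 mL of mayonnaise, so the scaling factor is 640 ÷ 240 = 8/3.
diced tomatoes: 3 cup × 8/3 × 180 g/cup ÷ 1000 g/kg ≈ 1.4 kg
plain yogurt: 4/3 cup × 8/3 × 245 g/cup ≈ 871.1 g
dried chickpeas: 450 g × 8/3 = 1200.0 g
tahini: 120 mL × 8/3 ÷ 1000 mL/L ≈ 0.3 L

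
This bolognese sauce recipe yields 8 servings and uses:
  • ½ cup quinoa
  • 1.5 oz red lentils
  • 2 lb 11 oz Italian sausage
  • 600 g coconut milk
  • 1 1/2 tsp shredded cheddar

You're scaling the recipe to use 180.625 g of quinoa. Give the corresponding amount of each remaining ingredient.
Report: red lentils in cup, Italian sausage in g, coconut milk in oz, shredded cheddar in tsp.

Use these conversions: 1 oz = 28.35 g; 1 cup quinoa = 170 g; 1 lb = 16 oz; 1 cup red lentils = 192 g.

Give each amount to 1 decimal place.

red lentils: 0.5 cup; Italian sausage: 2590.5 g; coconut milk: 45.0 oz; shredded cheddar: 3.2 tsp

The original recipe has 85 g of quinoa, so the scaling factor is 180.625 ÷ 85 = 17/8 = 2.125.
red lentils: 1.5 oz × 17/8 × 28.35 g/oz ÷ 192 g/cup ≈ 0.5 cup
Italian sausage: (2 lb + 11 oz = 2.6875 lb) × 17/8 × 16 oz/lb × 28.35 g/oz ≈ 2590.5 g
coconut milk: 600 g × 17/8 ÷ 28.35 g/oz ≈ 45.0 oz
shredded cheddar: 1.5 tsp × 17/8 ≈ 3.2 tsp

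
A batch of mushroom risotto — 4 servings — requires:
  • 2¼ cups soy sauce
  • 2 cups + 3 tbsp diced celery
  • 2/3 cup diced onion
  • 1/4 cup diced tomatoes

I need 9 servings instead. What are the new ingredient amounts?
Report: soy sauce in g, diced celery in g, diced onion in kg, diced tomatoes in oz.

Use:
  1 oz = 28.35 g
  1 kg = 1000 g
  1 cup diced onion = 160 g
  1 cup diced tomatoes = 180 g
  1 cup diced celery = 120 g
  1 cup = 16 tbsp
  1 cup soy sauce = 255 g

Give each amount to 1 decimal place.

soy sauce: 1290.9 g; diced celery: 590.6 g; diced onion: 0.2 kg; diced tomatoes: 3.6 oz

Scaling factor: 9/4 = 2.25.
soy sauce: 2.25 cup × 9/4 × 255 g/cup ≈ 1290.9 g
diced celery: (2 cup + 3 tbsp = 2.1875 cup) × 9/4 × 120 g/cup ≈ 590.6 g
diced onion: 2/3 cup × 9/4 × 160 g/cup ÷ 1000 g/kg ≈ 0.2 kg
diced tomatoes: 0.25 cup × 9/4 × 180 g/cup ÷ 28.35 g/oz ≈ 3.6 oz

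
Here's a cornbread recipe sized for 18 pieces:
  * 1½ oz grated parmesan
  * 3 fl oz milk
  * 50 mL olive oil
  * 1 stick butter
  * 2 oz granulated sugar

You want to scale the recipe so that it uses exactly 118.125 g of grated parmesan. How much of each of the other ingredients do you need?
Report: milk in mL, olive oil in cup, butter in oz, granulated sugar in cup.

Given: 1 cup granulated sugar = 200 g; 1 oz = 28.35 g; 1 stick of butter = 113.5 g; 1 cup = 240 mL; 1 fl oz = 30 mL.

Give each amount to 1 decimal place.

The original recipe has 42.525 g of grated parmesan, so the scaling factor is 118.125 ÷ 42.525 = 25/9.
milk: 3 fl oz × 25/9 × 30 mL/fl oz = 250.0 mL
olive oil: 50 mL × 25/9 ÷ 240 mL/cup ≈ 0.6 cup
butter: 1 stick × 25/9 × 113.5 g/stick ÷ 28.35 g/oz ≈ 11.1 oz
granulated sugar: 2 oz × 25/9 × 28.35 g/oz ÷ 200 g/cup ≈ 0.8 cup

milk: 250.0 mL; olive oil: 0.6 cup; butter: 11.1 oz; granulated sugar: 0.8 cup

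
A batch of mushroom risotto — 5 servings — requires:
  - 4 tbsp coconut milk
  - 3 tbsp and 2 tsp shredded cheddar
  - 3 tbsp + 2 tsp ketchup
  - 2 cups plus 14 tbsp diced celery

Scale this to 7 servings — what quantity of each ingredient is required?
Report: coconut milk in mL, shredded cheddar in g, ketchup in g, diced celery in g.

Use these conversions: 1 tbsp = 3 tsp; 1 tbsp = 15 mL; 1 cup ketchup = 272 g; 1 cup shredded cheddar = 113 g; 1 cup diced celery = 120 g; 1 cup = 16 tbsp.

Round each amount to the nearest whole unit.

Scaling factor: 7/5 = 1.4.
coconut milk: 4 tbsp × 7/5 × 15 mL/tbsp = 84 mL
shredded cheddar: (3 tbsp + 2 tsp = 11/3 tbsp) × 7/5 ÷ 16 tbsp/cup × 113 g/cup ≈ 36 g
ketchup: (3 tbsp + 2 tsp = 11/3 tbsp) × 7/5 ÷ 16 tbsp/cup × 272 g/cup ≈ 87 g
diced celery: (2 cup + 14 tbsp = 2.875 cup) × 7/5 × 120 g/cup = 483 g

coconut milk: 84 mL; shredded cheddar: 36 g; ketchup: 87 g; diced celery: 483 g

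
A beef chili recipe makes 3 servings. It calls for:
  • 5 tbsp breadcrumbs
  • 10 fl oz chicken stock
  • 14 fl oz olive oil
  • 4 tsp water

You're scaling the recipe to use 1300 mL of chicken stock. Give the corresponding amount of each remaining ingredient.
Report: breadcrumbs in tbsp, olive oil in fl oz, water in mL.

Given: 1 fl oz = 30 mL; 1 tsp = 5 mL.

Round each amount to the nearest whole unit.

The original recipe has 300 mL of chicken stock, so the scaling factor is 1300 ÷ 300 = 13/3.
breadcrumbs: 5 tbsp × 13/3 ≈ 22 tbsp
olive oil: 14 fl oz × 13/3 ≈ 61 fl oz
water: 4 tsp × 13/3 × 5 mL/tsp ≈ 87 mL

breadcrumbs: 22 tbsp; olive oil: 61 fl oz; water: 87 mL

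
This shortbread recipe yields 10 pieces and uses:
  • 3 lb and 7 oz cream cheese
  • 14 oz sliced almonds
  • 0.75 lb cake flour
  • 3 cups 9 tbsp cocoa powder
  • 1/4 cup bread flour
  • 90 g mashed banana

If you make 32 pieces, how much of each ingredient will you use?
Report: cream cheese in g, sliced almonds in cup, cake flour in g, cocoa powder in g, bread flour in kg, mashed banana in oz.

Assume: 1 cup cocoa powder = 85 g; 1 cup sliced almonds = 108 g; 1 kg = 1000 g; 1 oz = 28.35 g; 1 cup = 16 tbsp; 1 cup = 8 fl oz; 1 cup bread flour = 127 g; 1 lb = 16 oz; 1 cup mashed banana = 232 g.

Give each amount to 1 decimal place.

cream cheese: 4989.6 g; sliced almonds: 11.8 cup; cake flour: 1088.6 g; cocoa powder: 969.0 g; bread flour: 0.1 kg; mashed banana: 10.2 oz

Scaling factor: 32/10 = 16/5 = 3.2.
cream cheese: (3 lb + 7 oz = 3.4375 lb) × 16/5 × 16 oz/lb × 28.35 g/oz = 4989.6 g
sliced almonds: 14 oz × 16/5 × 28.35 g/oz ÷ 108 g/cup ≈ 11.8 cup
cake flour: 0.75 lb × 16/5 × 16 oz/lb × 28.35 g/oz ≈ 1088.6 g
cocoa powder: (3 cup + 9 tbsp = 3.5625 cup) × 16/5 × 85 g/cup = 969.0 g
bread flour: 0.25 cup × 16/5 × 127 g/cup ÷ 1000 g/kg ≈ 0.1 kg
mashed banana: 90 g × 16/5 ÷ 28.35 g/oz ≈ 10.2 oz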